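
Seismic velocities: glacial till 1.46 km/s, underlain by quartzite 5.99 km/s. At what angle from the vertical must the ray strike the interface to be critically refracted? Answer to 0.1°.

Critical incidence: sin θ_c = V₁/V₂ = 1.46/5.99 = 0.2437.
θ_c = arcsin 0.2437 = 14.11°.

14.1°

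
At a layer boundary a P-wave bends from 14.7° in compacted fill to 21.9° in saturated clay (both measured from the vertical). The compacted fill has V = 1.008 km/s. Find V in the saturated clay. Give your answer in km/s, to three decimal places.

sin 14.7° = 0.2538; sin 21.9° = 0.3730.
V₂ = V₁·(sin θ₂/sin θ₁) = 1.008·(0.3730/0.2538) = 1.482 km/s.

1.482 km/s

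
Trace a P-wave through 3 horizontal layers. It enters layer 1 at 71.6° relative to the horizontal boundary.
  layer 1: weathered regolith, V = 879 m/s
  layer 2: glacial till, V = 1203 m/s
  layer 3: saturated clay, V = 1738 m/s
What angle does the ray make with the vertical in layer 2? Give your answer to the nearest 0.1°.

25.6°

From the normal: θ₁ = 90° − 71.6° = 18.4°.
Snell's law across each interface conserves sin θ / V, so sin θ_2 = V_2·sin θ₁/V₁.
sin θ_2 = 1203 × sin 18.4° / 879 = 0.4320.
θ_2 = arcsin 0.4320 = 25.59°.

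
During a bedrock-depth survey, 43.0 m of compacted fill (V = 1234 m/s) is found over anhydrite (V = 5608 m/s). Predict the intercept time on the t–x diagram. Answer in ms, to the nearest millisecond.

68 ms

tᵢ = 2h·√(V₂²−V₁²)/(V₁V₂).
√(V₂²−V₁²) = √(5608²−1234²) = 5470.5 m/s.
tᵢ = 2·43.0·5470.5/(1234·5608) = 0.06798 s.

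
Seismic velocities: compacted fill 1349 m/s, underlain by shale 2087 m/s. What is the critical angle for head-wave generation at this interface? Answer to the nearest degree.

40°

Critical incidence: sin θ_c = V₁/V₂ = 1349/2087 = 0.6464.
θ_c = arcsin 0.6464 = 40.27°.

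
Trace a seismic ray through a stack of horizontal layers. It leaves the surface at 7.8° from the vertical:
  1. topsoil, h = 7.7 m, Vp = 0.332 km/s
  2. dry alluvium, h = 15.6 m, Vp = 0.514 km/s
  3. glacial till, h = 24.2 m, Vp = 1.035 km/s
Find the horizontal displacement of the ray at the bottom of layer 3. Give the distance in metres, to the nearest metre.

Ray parameter p = sin 7.8° / 0.332 km/s = 4.0878e-01 s/km.
Layer 1: θ = 7.80°; offset = 7.7·tan 7.80° = 1.055 m.
Layer 2: sin θ = p·0.514 = 0.2101 → θ = 12.13°; offset = 15.6·tan 12.13° = 3.353 m.
Layer 3: sin θ = p·1.035 = 0.4231 → θ = 25.03°; offset = 24.2·tan 25.03° = 11.300 m.
Σ offsets = 15.707 m.

16 m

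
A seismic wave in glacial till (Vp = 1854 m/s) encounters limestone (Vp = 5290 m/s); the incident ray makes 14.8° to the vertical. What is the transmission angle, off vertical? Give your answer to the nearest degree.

Snell's law: sin θ₂ = (V₂/V₁)·sin θ₁ = (5290/1854)·sin 14.8° = 0.7289.
θ₂ = sin⁻¹(0.7289) = 46.79° (from vertical).

47°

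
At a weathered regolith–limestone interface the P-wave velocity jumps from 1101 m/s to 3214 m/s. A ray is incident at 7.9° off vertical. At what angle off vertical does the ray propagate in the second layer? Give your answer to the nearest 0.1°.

23.7°

Snell's law: sin θ₂ = (V₂/V₁)·sin θ₁ = (3214/1101)·sin 7.9° = 0.4012.
θ₂ = sin⁻¹(0.4012) = 23.65° (from vertical).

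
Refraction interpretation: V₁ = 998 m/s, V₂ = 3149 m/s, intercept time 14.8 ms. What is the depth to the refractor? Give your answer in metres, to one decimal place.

θ_c = arcsin(998/3149) = 18.48°; cos θ_c = 0.9485.
tᵢ = 2h cos θ_c/V₁ ⇒ h = tᵢ·V₁/(2 cos θ_c) = 0.0148·998/(2·0.9485) = 7.79 m.

7.8 m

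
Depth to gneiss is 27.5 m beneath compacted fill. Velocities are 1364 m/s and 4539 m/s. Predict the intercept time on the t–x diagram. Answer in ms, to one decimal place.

θ_c = arcsin(V₁/V₂) = arcsin(1364/4539) = 17.49°; cos θ_c = 0.9538.
tᵢ = 2h·cos θ_c / V₁ = 2·27.5·0.9538 / 1364 = 0.03846 s.

38.5 ms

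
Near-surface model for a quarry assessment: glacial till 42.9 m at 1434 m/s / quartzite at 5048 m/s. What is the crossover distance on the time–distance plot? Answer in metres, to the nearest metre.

x_cross = 2h·√((V₂+V₁)/(V₂−V₁)).
(V₂+V₁)/(V₂−V₁) = (5048+1434)/(5048−1434) = 1.7936; √ = 1.3392.
x_cross = 2·42.9·1.3392 = 114.91 m.

115 m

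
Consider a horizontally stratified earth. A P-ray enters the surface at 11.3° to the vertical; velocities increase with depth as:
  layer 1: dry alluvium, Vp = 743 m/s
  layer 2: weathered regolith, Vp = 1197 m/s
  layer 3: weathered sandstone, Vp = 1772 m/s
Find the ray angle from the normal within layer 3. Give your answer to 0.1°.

Ray parameter p = sin 11.3° / 743 = 2.6372e-04 s/m.
sin θ_3 = p·V_3 = 2.6372e-04 × 1772 = 0.4673.
θ_3 = 27.86° from the vertical.

27.9°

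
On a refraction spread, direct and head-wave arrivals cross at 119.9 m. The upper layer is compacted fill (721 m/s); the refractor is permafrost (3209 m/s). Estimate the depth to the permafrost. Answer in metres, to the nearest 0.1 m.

47.7 m

h = (x_cross/2)·√((V₂−V₁)/(V₂+V₁)).
(V₂−V₁)/(V₂+V₁) = (3209−721)/(3209+721) = 0.6331; √ = 0.7957.
h = (119.9/2)·0.7957 = 47.70 m.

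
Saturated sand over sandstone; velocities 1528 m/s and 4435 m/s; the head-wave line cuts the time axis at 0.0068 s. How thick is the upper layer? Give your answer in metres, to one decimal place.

h = tᵢ·V₁·V₂ / (2·√(V₂²−V₁²)).
√(V₂²−V₁²) = √(4435² − 1528²) = 4163.5 m/s.
h = 0.0068 s × 1528 × 4435 / (2 × 4163.5) = 5.53 m.

5.5 m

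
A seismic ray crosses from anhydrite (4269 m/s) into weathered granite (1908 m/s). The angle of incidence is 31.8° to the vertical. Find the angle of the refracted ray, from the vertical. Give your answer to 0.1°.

13.6°

Snell's law: sin θ₂ = (V₂/V₁)·sin θ₁ = (1908/4269)·sin 31.8° = 0.2355.
θ₂ = sin⁻¹(0.2355) = 13.62° (from vertical).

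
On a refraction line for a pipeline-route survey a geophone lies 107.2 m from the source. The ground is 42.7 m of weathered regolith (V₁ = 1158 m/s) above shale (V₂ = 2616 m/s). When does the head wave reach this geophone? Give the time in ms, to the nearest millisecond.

107 ms

t = x/V₂ + 2h·√(V₂²−V₁²)/(V₁V₂).
√(V₂²−V₁²) = √(2616²−1158²) = 2345.7 m/s; delay term = 2·42.7·2345.7/(1158·2616) = 0.06613 s.
t = 107.2/2616 + 0.06613 = 0.10711 s.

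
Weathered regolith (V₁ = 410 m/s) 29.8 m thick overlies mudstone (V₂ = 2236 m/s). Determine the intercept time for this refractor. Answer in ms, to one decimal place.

tᵢ = 2h·√(V₂²−V₁²)/(V₁V₂).
√(V₂²−V₁²) = √(2236²−410²) = 2198.1 m/s.
tᵢ = 2·29.8·2198.1/(410·2236) = 0.14290 s.

142.9 ms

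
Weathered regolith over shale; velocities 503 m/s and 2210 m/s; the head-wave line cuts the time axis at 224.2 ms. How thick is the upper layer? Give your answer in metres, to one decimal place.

θ_c = arcsin(503/2210) = 13.16°; cos θ_c = 0.9738.
tᵢ = 2h cos θ_c/V₁ ⇒ h = tᵢ·V₁/(2 cos θ_c) = 0.2242·503/(2·0.9738) = 57.91 m.

57.9 m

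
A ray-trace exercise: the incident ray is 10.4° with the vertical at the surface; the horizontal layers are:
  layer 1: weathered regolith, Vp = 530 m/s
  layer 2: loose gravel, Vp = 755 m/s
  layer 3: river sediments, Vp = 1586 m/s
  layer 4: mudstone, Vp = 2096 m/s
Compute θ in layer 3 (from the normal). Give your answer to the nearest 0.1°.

Snell's law across each interface conserves sin θ / V, so sin θ_3 = V_3·sin θ₁/V₁.
sin θ_3 = 1586 × sin 10.4° / 530 = 0.5402.
θ_3 = arcsin 0.5402 = 32.70°.

32.7°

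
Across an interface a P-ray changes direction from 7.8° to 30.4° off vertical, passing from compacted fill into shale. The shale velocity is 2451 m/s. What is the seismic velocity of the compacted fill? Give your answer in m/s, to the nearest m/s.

sin 7.8° = 0.1357; sin 30.4° = 0.5060.
V₁ = V₂·(sin θ₁/sin θ₂) = 2451·(0.1357/0.5060) = 657.35 m/s.

657 m/s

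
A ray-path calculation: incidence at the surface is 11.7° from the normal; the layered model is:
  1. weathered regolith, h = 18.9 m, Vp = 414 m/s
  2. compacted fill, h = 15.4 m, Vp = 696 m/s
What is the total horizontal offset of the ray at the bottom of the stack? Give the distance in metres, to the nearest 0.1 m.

9.5 m

Ray parameter p = sin 11.7° / 414 m/s = 4.8982e-04 s/m.
Layer 1: θ = 11.70°; offset = 18.9·tan 11.70° = 3.914 m.
Layer 2: sin θ = p·696 = 0.3409 → θ = 19.93°; offset = 15.4·tan 19.93° = 5.585 m.
Total horizontal offset = 9.499 m.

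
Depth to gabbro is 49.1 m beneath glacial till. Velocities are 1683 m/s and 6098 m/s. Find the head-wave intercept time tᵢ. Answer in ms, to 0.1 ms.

56.1 ms

θ_c = arcsin(V₁/V₂) = arcsin(1683/6098) = 16.02°; cos θ_c = 0.9612.
tᵢ = 2h·cos θ_c / V₁ = 2·49.1·0.9612 / 1683 = 0.05608 s.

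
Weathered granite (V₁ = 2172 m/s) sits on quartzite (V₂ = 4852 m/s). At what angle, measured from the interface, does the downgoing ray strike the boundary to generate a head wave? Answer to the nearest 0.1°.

63.4°

Critical incidence: sin θ_c = V₁/V₂ = 2172/4852 = 0.4477.
θ_c = arcsin 0.4477 = 26.59°.
Measured from the interface: 90° − 26.59° = 63.41°.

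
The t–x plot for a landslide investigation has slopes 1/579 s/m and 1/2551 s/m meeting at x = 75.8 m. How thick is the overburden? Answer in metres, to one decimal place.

30.1 m

x_cross = 2h·√((V₂+V₁)/(V₂−V₁)) → h = x_cross / (2·√((V₂+V₁)/(V₂−V₁))).
√((V₂+V₁)/(V₂−V₁)) = √((2551+579)/(2551−579)) = 1.2598.
h = 75.8 / (2·1.2598) = 30.08 m.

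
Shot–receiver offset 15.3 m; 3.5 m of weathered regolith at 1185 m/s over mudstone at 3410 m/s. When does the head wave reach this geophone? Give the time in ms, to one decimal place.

10.0 ms

t = x/V₂ + 2h·√(V₂²−V₁²)/(V₁V₂).
√(V₂²−V₁²) = √(3410²−1185²) = 3197.5 m/s; delay term = 2·3.5·3197.5/(1185·3410) = 0.00554 s.
t = 15.3/3410 + 0.00554 = 0.01003 s.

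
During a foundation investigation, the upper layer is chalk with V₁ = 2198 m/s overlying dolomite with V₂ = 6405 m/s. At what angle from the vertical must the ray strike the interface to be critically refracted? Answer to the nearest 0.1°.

20.1°

Critical incidence: sin θ_c = V₁/V₂ = 2198/6405 = 0.3432.
θ_c = arcsin 0.3432 = 20.07°.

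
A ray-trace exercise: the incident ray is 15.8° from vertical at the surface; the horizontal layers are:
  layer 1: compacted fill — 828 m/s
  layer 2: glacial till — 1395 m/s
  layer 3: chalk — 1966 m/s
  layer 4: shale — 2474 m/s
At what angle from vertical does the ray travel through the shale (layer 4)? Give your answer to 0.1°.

54.4°

Snell's law across each interface conserves sin θ / V, so sin θ_4 = V_4·sin θ₁/V₁.
sin θ_4 = 2474 × sin 15.8° / 828 = 0.8136.
θ_4 = 54.44° from the vertical.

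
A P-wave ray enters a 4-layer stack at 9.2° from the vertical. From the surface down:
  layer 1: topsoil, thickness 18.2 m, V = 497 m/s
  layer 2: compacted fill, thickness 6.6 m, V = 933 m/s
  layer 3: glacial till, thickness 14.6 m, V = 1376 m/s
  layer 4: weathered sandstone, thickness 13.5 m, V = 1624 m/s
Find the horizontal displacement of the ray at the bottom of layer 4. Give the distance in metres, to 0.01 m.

Apply Snell's law at each interface; in layer i the horizontal offset is hᵢ·tan θᵢ.
Layer 1: θ = 9.20°; offset = 18.2·tan 9.20° = 2.9478 m.
Layer 2: sin θ = 933·sin 9.2°/497 = 0.3001, θ = 17.47°; offset = 6.6·tan 17.47° = 2.0767 m.
Layer 3: sin θ = 1376·sin 9.2°/497 = 0.4426, θ = 26.27°; offset = 14.6·tan 26.27° = 7.2072 m.
Layer 4: sin θ = 1624·sin 9.2°/497 = 0.5224, θ = 31.50°; offset = 13.5·tan 31.50° = 8.2713 m.
Σ offsets = 20.5029 m.

20.50 m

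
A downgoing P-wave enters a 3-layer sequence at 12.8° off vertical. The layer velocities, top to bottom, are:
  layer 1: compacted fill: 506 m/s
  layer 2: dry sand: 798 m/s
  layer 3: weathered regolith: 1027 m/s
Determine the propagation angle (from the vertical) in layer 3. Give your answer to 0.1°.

Snell's law across each interface conserves sin θ / V, so sin θ_3 = V_3·sin θ₁/V₁.
sin θ_3 = 1027 × sin 12.8° / 506 = 0.4497.
θ_3 = arcsin 0.4497 = 26.72°.

26.7°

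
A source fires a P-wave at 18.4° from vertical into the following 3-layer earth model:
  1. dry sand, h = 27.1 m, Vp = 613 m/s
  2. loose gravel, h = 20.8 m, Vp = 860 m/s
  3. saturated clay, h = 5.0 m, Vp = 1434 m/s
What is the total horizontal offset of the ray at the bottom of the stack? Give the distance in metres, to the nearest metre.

25 m

p = sin θ₁/V₁ = sin 18.4°/613 = 5.1493e-04 s/m is conserved through the stack.
Layer 1: θ = 18.40°; offset = 27.1·tan 18.40° = 9.015 m.
Layer 2: sin θ = p·860 = 0.4428 → θ = 26.28°; offset = 20.8·tan 26.28° = 10.273 m.
Layer 3: sin θ = p·1434 = 0.7384 → θ = 47.60°; offset = 5.0·tan 47.60° = 5.475 m.
Summing the layer offsets gives 24.763 m.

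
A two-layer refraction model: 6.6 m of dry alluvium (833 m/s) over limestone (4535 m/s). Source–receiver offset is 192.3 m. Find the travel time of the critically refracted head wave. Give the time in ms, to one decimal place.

58.0 ms

t = x/V₂ + 2h·√(V₂²−V₁²)/(V₁V₂).
√(V₂²−V₁²) = √(4535²−833²) = 4457.8 m/s; delay term = 2·6.6·4457.8/(833·4535) = 0.01558 s.
t = 192.3/4535 + 0.01558 = 0.05798 s.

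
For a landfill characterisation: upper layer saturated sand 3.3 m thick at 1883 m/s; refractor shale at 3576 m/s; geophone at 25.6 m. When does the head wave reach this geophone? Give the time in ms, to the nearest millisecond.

t = x/V₂ + 2h·√(V₂²−V₁²)/(V₁V₂).
√(V₂²−V₁²) = √(3576²−1883²) = 3040.1 m/s; delay term = 2·3.3·3040.1/(1883·3576) = 0.00298 s.
t = 25.6/3576 + 0.00298 = 0.01014 s.

10 ms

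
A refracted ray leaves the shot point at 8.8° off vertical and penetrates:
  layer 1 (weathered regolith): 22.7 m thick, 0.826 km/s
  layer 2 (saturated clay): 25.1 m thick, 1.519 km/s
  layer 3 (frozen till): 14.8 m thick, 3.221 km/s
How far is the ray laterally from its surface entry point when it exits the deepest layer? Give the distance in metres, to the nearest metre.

22 m

Apply Snell's law at each interface; in layer i the horizontal offset is hᵢ·tan θᵢ.
Layer 1: θ = 8.80°; offset = 22.7·tan 8.80° = 3.514 m.
Layer 2: sin θ = 1.519·sin 8.8°/0.826 = 0.2813, θ = 16.34°; offset = 25.1·tan 16.34° = 7.359 m.
Layer 3: sin θ = 3.221·sin 8.8°/0.826 = 0.5966, θ = 36.62°; offset = 14.8·tan 36.62° = 11.001 m.
Σ offsets = 21.874 m.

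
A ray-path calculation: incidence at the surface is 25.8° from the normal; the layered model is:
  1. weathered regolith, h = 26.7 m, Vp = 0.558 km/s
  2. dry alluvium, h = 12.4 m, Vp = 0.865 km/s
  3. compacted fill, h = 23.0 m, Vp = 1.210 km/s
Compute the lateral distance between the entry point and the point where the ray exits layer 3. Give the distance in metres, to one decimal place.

Apply Snell's law at each interface; in layer i the horizontal offset is hᵢ·tan θᵢ.
Layer 1: θ = 25.80°; offset = 26.7·tan 25.80° = 12.907 m.
Layer 2: sin θ = 0.865·sin 25.8°/0.558 = 0.6747, θ = 42.43°; offset = 12.4·tan 42.43° = 11.335 m.
Layer 3: sin θ = 1.210·sin 25.8°/0.558 = 0.9438, θ = 70.70°; offset = 23.0·tan 70.70° = 65.665 m.
Σ offsets = 89.907 m.

89.9 m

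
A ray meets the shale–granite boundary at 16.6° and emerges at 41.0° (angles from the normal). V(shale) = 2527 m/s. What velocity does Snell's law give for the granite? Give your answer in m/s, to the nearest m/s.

Snell's law: sin 16.6°/V₁ = sin 41.0°/V₂.
V₂ = V₁·sin 41.0°/sin 16.6° = 2527 × 2.2964 = 5803.04 m/s.

5803 m/s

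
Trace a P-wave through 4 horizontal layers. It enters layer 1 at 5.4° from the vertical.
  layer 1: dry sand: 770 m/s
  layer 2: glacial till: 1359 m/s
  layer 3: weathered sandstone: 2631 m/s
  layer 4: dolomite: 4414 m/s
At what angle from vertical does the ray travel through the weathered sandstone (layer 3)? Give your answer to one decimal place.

Snell's law across each interface conserves sin θ / V, so sin θ_3 = V_3·sin θ₁/V₁.
sin θ_3 = 2631 × sin 5.4° / 770 = 0.3216.
θ_3 = arcsin 0.3216 = 18.76°.

18.8°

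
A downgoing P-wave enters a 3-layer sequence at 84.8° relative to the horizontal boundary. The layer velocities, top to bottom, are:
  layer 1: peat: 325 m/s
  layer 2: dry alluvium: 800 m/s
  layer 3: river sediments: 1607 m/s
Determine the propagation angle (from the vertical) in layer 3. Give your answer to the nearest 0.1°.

From the normal: θ₁ = 90° − 84.8° = 5.2°.
Snell's law across each interface conserves sin θ / V, so sin θ_3 = V_3·sin θ₁/V₁.
sin θ_3 = 1607 × sin 5.2° / 325 = 0.4481.
θ_3 = 26.62° from the vertical.

26.6°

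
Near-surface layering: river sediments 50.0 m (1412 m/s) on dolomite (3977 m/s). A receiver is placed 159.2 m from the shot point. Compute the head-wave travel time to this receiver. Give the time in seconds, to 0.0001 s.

t = x/V₂ + 2h·√(V₂²−V₁²)/(V₁V₂).
√(V₂²−V₁²) = √(3977²−1412²) = 3717.9 m/s; delay term = 2·50.0·3717.9/(1412·3977) = 0.06621 s.
t = 159.2/3977 + 0.06621 = 0.10624 s.

0.1062 s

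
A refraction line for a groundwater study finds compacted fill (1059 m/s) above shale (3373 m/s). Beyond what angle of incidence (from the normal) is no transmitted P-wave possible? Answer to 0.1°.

18.3°

Critical incidence: sin θ_c = V₁/V₂ = 1059/3373 = 0.3140.
θ_c = arcsin 0.3140 = 18.30°.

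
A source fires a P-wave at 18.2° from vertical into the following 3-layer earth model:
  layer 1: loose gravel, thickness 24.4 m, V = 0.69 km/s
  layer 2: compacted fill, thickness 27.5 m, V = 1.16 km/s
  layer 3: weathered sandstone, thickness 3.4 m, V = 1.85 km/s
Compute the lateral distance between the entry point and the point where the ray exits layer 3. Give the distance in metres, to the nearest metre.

p = sin θ₁/V₁ = sin 18.2°/0.69 = 4.5266e-01 s/km is conserved through the stack.
Layer 1: θ = 18.20°; offset = 24.4·tan 18.20° = 8.022 m.
Layer 2: sin θ = p·1.16 = 0.5251 → θ = 31.67°; offset = 27.5·tan 31.67° = 16.967 m.
Layer 3: sin θ = p·1.85 = 0.8374 → θ = 56.87°; offset = 3.4·tan 56.87° = 5.209 m.
Σ offsets = 30.199 m.

30 m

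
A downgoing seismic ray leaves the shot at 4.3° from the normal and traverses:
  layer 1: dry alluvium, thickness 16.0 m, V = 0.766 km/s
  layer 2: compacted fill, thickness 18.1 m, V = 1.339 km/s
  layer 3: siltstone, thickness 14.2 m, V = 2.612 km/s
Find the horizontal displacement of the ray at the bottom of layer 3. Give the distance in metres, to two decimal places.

7.35 m

p = sin θ₁/V₁ = sin 4.3°/0.766 = 9.7883e-02 s/km is conserved through the stack.
Layer 1: θ = 4.30°; offset = 16.0·tan 4.30° = 1.2030 m.
Layer 2: sin θ = p·1.339 = 0.1311 → θ = 7.53°; offset = 18.1·tan 7.53° = 2.3929 m.
Layer 3: sin θ = p·2.612 = 0.2557 → θ = 14.81°; offset = 14.2·tan 14.81° = 3.7554 m.
Summing the layer offsets gives 7.3513 m.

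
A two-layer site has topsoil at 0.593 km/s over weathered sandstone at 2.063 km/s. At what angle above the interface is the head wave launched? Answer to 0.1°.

73.3°

Critical incidence: sin θ_c = V₁/V₂ = 0.593/2.063 = 0.2874.
θ_c = arcsin 0.2874 = 16.71°.
Measured from the interface: 90° − 16.71° = 73.29°.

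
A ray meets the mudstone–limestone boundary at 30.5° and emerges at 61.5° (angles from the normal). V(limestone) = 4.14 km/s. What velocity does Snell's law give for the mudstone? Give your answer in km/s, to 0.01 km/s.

sin 30.5° = 0.5075; sin 61.5° = 0.8788.
V₁ = V₂·(sin θ₁/sin θ₂) = 4.14·(0.5075/0.8788) = 2.39 km/s.

2.39 km/s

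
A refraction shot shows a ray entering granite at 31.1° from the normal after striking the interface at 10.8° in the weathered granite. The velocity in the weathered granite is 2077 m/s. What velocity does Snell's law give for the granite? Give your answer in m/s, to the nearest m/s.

sin 10.8° = 0.1874; sin 31.1° = 0.5165.
V₂ = V₁·(sin θ₂/sin θ₁) = 2077·(0.5165/0.1874) = 5725.44 m/s.

5725 m/s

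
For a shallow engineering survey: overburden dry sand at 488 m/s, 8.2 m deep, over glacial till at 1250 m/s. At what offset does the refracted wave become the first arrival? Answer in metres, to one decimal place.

24.8 m

x_cross = 2h·√((V₂+V₁)/(V₂−V₁)).
(V₂+V₁)/(V₂−V₁) = (1250+488)/(1250−488) = 2.2808; √ = 1.5102.
x_cross = 2·8.2·1.5102 = 24.77 m.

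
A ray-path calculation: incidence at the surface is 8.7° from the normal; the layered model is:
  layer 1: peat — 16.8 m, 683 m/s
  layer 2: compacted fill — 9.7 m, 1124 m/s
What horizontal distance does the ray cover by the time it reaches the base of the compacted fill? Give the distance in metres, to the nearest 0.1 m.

5.1 m

Apply Snell's law at each interface; in layer i the horizontal offset is hᵢ·tan θᵢ.
Layer 1: θ = 8.70°; offset = 16.8·tan 8.70° = 2.571 m.
Layer 2: sin θ = 1124·sin 8.7°/683 = 0.2489, θ = 14.41°; offset = 9.7·tan 14.41° = 2.493 m.
Total horizontal offset = 5.064 m.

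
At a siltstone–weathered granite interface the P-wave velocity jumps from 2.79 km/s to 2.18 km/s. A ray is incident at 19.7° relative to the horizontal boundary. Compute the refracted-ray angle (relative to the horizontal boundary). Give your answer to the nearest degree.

43°

Convert to the normal: θ₁ = 90° − 19.7° = 70.3°.
Snell's law: sin θ₂ = (V₂/V₁)·sin θ₁ = (2.18/2.79)·sin 70.3° = 0.7356.
θ₂ = arcsin 0.7356 = 47.36° from the normal.
From the interface: 90° − 47.36° = 42.64°.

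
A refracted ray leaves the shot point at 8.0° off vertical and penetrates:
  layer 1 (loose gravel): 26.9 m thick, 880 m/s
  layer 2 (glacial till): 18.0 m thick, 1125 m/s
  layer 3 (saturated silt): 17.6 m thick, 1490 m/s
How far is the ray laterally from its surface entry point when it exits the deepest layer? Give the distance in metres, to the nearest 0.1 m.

Apply Snell's law at each interface; in layer i the horizontal offset is hᵢ·tan θᵢ.
Layer 1: θ = 8.00°; offset = 26.9·tan 8.00° = 3.781 m.
Layer 2: sin θ = 1125·sin 8.0°/880 = 0.1779, θ = 10.25°; offset = 18.0·tan 10.25° = 3.254 m.
Layer 3: sin θ = 1490·sin 8.0°/880 = 0.2356, θ = 13.63°; offset = 17.6·tan 13.63° = 4.268 m.
Total horizontal offset = 11.303 m.

11.3 m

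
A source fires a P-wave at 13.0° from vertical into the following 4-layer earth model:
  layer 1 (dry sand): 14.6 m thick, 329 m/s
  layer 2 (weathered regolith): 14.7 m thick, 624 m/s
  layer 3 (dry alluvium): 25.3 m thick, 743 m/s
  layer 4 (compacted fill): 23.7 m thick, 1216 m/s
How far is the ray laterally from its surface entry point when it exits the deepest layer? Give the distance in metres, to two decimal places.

60.69 m

Apply Snell's law at each interface; in layer i the horizontal offset is hᵢ·tan θᵢ.
Layer 1: θ = 13.00°; offset = 14.6·tan 13.00° = 3.3707 m.
Layer 2: sin θ = 624·sin 13.0°/329 = 0.4267, θ = 25.26°; offset = 14.7·tan 25.26° = 6.9347 m.
Layer 3: sin θ = 743·sin 13.0°/329 = 0.5080, θ = 30.53°; offset = 25.3·tan 30.53° = 14.9219 m.
Layer 4: sin θ = 1216·sin 13.0°/329 = 0.8314, θ = 56.25°; offset = 23.7·tan 56.25° = 35.4641 m.
Σ offsets = 60.6913 m.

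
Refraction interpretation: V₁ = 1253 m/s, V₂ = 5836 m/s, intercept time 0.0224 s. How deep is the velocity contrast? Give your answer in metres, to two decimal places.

14.37 m

h = tᵢ·V₁·V₂ / (2·√(V₂²−V₁²)).
√(V₂²−V₁²) = √(5836² − 1253²) = 5699.9 m/s.
h = 0.0224 s × 1253 × 5836 / (2 × 5699.9) = 14.37 m.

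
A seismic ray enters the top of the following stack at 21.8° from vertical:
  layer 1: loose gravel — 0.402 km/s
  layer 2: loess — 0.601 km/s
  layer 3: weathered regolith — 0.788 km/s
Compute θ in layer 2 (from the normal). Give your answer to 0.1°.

Ray parameter p = sin 21.8° / 0.402 = 9.2380e-01 s/km.
sin θ_2 = p·V_2 = 9.2380e-01 × 0.601 = 0.5552.
θ_2 = arcsin 0.5552 = 33.72°.

33.7°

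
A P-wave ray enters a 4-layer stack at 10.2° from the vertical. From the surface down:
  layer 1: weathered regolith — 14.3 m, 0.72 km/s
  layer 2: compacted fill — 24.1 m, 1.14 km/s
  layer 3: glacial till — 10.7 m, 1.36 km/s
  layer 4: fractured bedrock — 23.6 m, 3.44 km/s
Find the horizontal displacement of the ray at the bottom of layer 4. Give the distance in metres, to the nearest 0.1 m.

50.9 m

Apply Snell's law at each interface; in layer i the horizontal offset is hᵢ·tan θᵢ.
Layer 1: θ = 10.20°; offset = 14.3·tan 10.20° = 2.573 m.
Layer 2: sin θ = 1.14·sin 10.2°/0.72 = 0.2804, θ = 16.28°; offset = 24.1·tan 16.28° = 7.040 m.
Layer 3: sin θ = 1.36·sin 10.2°/0.72 = 0.3345, θ = 19.54°; offset = 10.7·tan 19.54° = 3.798 m.
Layer 4: sin θ = 3.44·sin 10.2°/0.72 = 0.8461, θ = 57.79°; offset = 23.6·tan 57.79° = 37.457 m.
Σ offsets = 50.868 m.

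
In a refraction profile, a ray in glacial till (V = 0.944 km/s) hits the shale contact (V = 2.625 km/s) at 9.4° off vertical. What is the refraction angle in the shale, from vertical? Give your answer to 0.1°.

sin θ₁/V₁ = sin θ₂/V₂ ⇒ sin θ₂ = 2.625·sin 9.4°/0.944 = 2.625·0.1633/0.944 = 0.4542.
θ₂ = arcsin 0.4542 = 27.01° from the normal.

27.0°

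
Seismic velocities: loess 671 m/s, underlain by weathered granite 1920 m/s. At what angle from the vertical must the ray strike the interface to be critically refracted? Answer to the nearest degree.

20°

Critical incidence: sin θ_c = V₁/V₂ = 671/1920 = 0.3495.
θ_c = arcsin 0.3495 = 20.46°.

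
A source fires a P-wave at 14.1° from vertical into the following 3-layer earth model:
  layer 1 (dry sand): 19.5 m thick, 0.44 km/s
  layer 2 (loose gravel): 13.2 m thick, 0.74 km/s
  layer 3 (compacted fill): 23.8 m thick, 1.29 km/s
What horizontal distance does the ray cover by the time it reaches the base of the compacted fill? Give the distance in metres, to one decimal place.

35.1 m

p = sin θ₁/V₁ = sin 14.1°/0.44 = 5.5367e-01 s/km is conserved through the stack.
Layer 1: θ = 14.10°; offset = 19.5·tan 14.10° = 4.898 m.
Layer 2: sin θ = p·0.74 = 0.4097 → θ = 24.19°; offset = 13.2·tan 24.19° = 5.929 m.
Layer 3: sin θ = p·1.29 = 0.7142 → θ = 45.58°; offset = 23.8·tan 45.58° = 24.287 m.
Σ offsets = 35.114 m.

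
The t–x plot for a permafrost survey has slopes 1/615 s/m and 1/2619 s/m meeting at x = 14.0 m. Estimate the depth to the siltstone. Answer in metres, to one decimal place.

h = (x_cross/2)·√((V₂−V₁)/(V₂+V₁)).
(V₂−V₁)/(V₂+V₁) = (2619−615)/(2619+615) = 0.6197; √ = 0.7872.
h = (14.0/2)·0.7872 = 5.51 m.

5.5 m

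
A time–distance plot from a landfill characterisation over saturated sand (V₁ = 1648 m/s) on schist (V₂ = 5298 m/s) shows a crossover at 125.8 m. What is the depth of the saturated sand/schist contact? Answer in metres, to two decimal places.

x_cross = 2h·√((V₂+V₁)/(V₂−V₁)) → h = x_cross / (2·√((V₂+V₁)/(V₂−V₁))).
√((V₂+V₁)/(V₂−V₁)) = √((5298+1648)/(5298−1648)) = 1.3795.
h = 125.8 / (2·1.3795) = 45.60 m.

45.60 m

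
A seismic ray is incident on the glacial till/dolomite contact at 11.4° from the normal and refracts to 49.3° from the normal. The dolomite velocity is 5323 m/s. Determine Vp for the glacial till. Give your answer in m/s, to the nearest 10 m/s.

Snell's law: sin 11.4°/V₁ = sin 49.3°/V₂.
V₁ = V₂·sin 11.4°/sin 49.3° = 5323 × 0.2607 = 1387.79 m/s.

1390 m/s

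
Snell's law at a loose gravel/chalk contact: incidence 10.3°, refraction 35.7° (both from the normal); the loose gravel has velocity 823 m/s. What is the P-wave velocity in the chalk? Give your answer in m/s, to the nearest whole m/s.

2686 m/s

sin 10.3° = 0.1788; sin 35.7° = 0.5835.
V₂ = V₁·(sin θ₂/sin θ₁) = 823·(0.5835/0.1788) = 2685.95 m/s.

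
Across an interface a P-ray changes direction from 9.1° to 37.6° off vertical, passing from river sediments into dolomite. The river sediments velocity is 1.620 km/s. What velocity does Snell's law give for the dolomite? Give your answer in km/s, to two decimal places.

6.25 km/s

sin 9.1° = 0.1582; sin 37.6° = 0.6101.
V₂ = V₁·(sin θ₂/sin θ₁) = 1.620·(0.6101/0.1582) = 6.25 km/s.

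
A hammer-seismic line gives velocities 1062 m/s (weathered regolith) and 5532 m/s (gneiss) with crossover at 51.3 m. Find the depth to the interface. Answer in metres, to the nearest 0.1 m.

h = (x_cross/2)·√((V₂−V₁)/(V₂+V₁)).
(V₂−V₁)/(V₂+V₁) = (5532−1062)/(5532+1062) = 0.6779; √ = 0.8233.
h = (51.3/2)·0.8233 = 21.12 m.

21.1 m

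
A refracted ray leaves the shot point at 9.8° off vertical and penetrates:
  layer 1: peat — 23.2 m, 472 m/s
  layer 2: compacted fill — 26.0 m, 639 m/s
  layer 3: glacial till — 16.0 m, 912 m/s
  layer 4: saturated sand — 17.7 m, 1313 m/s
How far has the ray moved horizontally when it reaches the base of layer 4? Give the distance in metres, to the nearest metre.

p = sin θ₁/V₁ = sin 9.8°/472 = 3.6061e-04 s/m is conserved through the stack.
Layer 1: θ = 9.80°; offset = 23.2·tan 9.80° = 4.007 m.
Layer 2: sin θ = p·639 = 0.2304 → θ = 13.32°; offset = 26.0·tan 13.32° = 6.157 m.
Layer 3: sin θ = p·912 = 0.3289 → θ = 19.20°; offset = 16.0·tan 19.20° = 5.572 m.
Layer 4: sin θ = p·1313 = 0.4735 → θ = 28.26°; offset = 17.7·tan 28.26° = 9.515 m.
Σ offsets = 25.251 m.

25 m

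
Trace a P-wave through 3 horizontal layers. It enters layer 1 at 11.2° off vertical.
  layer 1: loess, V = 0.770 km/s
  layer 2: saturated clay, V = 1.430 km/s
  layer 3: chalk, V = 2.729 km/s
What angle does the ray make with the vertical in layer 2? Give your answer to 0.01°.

21.14°

Snell's law across each interface conserves sin θ / V, so sin θ_2 = V_2·sin θ₁/V₁.
sin θ_2 = 1.430 × sin 11.2° / 0.770 = 0.3607.
θ_2 = arcsin 0.3607 = 21.14°.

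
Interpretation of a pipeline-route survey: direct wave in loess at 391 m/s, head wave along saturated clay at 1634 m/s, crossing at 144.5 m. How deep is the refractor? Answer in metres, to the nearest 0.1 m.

x_cross = 2h·√((V₂+V₁)/(V₂−V₁)) → h = x_cross / (2·√((V₂+V₁)/(V₂−V₁))).
√((V₂+V₁)/(V₂−V₁)) = √((1634+391)/(1634−391)) = 1.2764.
h = 144.5 / (2·1.2764) = 56.61 m.

56.6 m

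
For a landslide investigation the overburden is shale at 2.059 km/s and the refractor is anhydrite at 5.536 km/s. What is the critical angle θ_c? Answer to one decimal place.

21.8°

Critical incidence: sin θ_c = V₁/V₂ = 2.059/5.536 = 0.3719.
θ_c = arcsin 0.3719 = 21.83°.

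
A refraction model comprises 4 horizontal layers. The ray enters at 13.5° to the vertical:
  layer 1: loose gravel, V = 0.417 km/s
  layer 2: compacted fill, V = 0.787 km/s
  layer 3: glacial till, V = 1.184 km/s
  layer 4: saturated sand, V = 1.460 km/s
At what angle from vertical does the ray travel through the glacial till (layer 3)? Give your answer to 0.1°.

Ray parameter p = sin 13.5° / 0.417 = 5.5982e-01 s/km.
sin θ_3 = p·V_3 = 5.5982e-01 × 1.184 = 0.6628.
θ_3 = arcsin 0.6628 = 41.52°.

41.5°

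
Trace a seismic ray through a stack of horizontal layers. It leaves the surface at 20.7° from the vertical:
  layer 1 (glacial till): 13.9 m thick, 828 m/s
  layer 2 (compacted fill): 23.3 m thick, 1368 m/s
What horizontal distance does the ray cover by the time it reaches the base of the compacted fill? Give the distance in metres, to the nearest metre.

22 m

p = sin θ₁/V₁ = sin 20.7°/828 = 4.2690e-04 s/m is conserved through the stack.
Layer 1: θ = 20.70°; offset = 13.9·tan 20.70° = 5.252 m.
Layer 2: sin θ = p·1368 = 0.5840 → θ = 35.73°; offset = 23.3·tan 35.73° = 16.763 m.
Summing the layer offsets gives 22.015 m.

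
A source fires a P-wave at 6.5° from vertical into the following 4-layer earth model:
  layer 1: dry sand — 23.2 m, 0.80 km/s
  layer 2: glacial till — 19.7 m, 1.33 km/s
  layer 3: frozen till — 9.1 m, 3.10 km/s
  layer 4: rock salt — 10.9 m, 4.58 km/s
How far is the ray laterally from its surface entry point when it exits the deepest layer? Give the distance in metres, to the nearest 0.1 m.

Ray parameter p = sin 6.5° / 0.80 km/s = 1.4150e-01 s/km.
Layer 1: θ = 6.50°; offset = 23.2·tan 6.50° = 2.643 m.
Layer 2: sin θ = p·1.33 = 0.1882 → θ = 10.85°; offset = 19.7·tan 10.85° = 3.775 m.
Layer 3: sin θ = p·3.10 = 0.4387 → θ = 26.02°; offset = 9.1·tan 26.02° = 4.442 m.
Layer 4: sin θ = p·4.58 = 0.6481 → θ = 40.40°; offset = 10.9·tan 40.40° = 9.276 m.
Summing the layer offsets gives 20.136 m.

20.1 m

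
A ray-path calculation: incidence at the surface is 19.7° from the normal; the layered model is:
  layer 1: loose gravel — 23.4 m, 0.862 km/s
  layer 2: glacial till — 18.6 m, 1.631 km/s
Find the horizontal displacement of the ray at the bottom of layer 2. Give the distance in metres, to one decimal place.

23.8 m

Apply Snell's law at each interface; in layer i the horizontal offset is hᵢ·tan θᵢ.
Layer 1: θ = 19.70°; offset = 23.4·tan 19.70° = 8.378 m.
Layer 2: sin θ = 1.631·sin 19.7°/0.862 = 0.6378, θ = 39.63°; offset = 18.6·tan 39.63° = 15.403 m.
Total horizontal offset = 23.782 m.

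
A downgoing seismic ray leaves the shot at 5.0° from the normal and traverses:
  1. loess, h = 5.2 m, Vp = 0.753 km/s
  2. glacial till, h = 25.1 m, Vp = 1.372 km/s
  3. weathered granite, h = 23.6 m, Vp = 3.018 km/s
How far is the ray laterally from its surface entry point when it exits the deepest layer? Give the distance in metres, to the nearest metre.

13 m

Ray parameter p = sin 5.0° / 0.753 km/s = 1.1574e-01 s/km.
Layer 1: θ = 5.00°; offset = 5.2·tan 5.00° = 0.455 m.
Layer 2: sin θ = p·1.372 = 0.1588 → θ = 9.14°; offset = 25.1·tan 9.14° = 4.037 m.
Layer 3: sin θ = p·3.018 = 0.3493 → θ = 20.45°; offset = 23.6·tan 20.45° = 8.798 m.
Σ offsets = 13.290 m.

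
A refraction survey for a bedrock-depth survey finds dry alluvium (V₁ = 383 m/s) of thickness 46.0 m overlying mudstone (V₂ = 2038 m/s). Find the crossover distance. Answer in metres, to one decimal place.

111.3 m

x_cross = 2h·√((V₂+V₁)/(V₂−V₁)).
(V₂+V₁)/(V₂−V₁) = (2038+383)/(2038−383) = 1.4628; √ = 1.2095.
x_cross = 2·46.0·1.2095 = 111.27 m.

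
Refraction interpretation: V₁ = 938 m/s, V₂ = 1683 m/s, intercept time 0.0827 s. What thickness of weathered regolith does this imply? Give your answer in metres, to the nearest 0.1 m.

θ_c = arcsin(938/1683) = 33.87°; cos θ_c = 0.8303.
tᵢ = 2h cos θ_c/V₁ ⇒ h = tᵢ·V₁/(2 cos θ_c) = 0.0827·938/(2·0.8303) = 46.71 m.

46.7 m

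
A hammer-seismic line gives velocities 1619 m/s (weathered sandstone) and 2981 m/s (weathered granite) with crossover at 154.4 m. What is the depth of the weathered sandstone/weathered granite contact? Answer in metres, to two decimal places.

x_cross = 2h·√((V₂+V₁)/(V₂−V₁)) → h = x_cross / (2·√((V₂+V₁)/(V₂−V₁))).
√((V₂+V₁)/(V₂−V₁)) = √((2981+1619)/(2981−1619)) = 1.8378.
h = 154.4 / (2·1.8378) = 42.01 m.

42.01 m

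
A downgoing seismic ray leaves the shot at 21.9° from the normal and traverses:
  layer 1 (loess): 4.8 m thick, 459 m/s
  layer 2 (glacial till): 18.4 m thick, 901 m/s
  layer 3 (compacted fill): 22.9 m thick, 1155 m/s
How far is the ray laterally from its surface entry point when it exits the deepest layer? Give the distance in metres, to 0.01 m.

83.99 m

Apply Snell's law at each interface; in layer i the horizontal offset is hᵢ·tan θᵢ.
Layer 1: θ = 21.90°; offset = 4.8·tan 21.90° = 1.9296 m.
Layer 2: sin θ = 901·sin 21.9°/459 = 0.7322, θ = 47.07°; offset = 18.4·tan 47.07° = 19.7785 m.
Layer 3: sin θ = 1155·sin 21.9°/459 = 0.9386, θ = 69.81°; offset = 22.9·tan 69.81° = 62.2799 m.
Summing the layer offsets gives 83.9880 m.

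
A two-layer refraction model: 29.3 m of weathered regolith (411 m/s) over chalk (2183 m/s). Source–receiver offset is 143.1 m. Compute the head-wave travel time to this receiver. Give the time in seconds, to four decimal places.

t = x/V₂ + 2h·√(V₂²−V₁²)/(V₁V₂).
√(V₂²−V₁²) = √(2183²−411²) = 2144.0 m/s; delay term = 2·29.3·2144.0/(411·2183) = 0.14003 s.
t = 143.1/2183 + 0.14003 = 0.20558 s.

0.2056 s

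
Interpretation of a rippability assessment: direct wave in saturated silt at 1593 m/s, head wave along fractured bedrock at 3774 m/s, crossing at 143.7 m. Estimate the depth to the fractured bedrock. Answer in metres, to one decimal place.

h = (x_cross/2)·√((V₂−V₁)/(V₂+V₁)).
(V₂−V₁)/(V₂+V₁) = (3774−1593)/(3774+1593) = 0.4064; √ = 0.6375.
h = (143.7/2)·0.6375 = 45.80 m.

45.8 m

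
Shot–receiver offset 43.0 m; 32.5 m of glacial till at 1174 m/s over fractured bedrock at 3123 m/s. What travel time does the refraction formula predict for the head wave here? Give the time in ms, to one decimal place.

t = x/V₂ + 2h·√(V₂²−V₁²)/(V₁V₂).
√(V₂²−V₁²) = √(3123²−1174²) = 2893.9 m/s; delay term = 2·32.5·2893.9/(1174·3123) = 0.05131 s.
t = 43.0/3123 + 0.05131 = 0.06507 s.

65.1 ms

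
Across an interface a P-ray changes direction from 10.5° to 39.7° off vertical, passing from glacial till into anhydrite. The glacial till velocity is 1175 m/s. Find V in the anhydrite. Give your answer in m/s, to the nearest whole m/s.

4119 m/s

sin 10.5° = 0.1822; sin 39.7° = 0.6388.
V₂ = V₁·(sin θ₂/sin θ₁) = 1175·(0.6388/0.1822) = 4118.58 m/s.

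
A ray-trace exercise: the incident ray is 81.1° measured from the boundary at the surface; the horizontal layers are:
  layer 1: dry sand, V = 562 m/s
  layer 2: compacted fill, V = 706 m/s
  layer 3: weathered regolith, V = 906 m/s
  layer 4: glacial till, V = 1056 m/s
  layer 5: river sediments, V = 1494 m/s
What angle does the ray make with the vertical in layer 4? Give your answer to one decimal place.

From the normal: θ₁ = 90° − 81.1° = 8.9°.
Snell's law across each interface conserves sin θ / V, so sin θ_4 = V_4·sin θ₁/V₁.
sin θ_4 = 1056 × sin 8.9° / 562 = 0.2907.
θ_4 = arcsin 0.2907 = 16.90°.

16.9°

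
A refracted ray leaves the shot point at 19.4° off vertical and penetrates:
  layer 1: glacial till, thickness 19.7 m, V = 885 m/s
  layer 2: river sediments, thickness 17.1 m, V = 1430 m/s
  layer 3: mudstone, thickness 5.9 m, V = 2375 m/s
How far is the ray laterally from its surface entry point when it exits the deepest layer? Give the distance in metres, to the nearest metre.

Apply Snell's law at each interface; in layer i the horizontal offset is hᵢ·tan θᵢ.
Layer 1: θ = 19.40°; offset = 19.7·tan 19.40° = 6.937 m.
Layer 2: sin θ = 1430·sin 19.4°/885 = 0.5367, θ = 32.46°; offset = 17.1·tan 32.46° = 10.877 m.
Layer 3: sin θ = 2375·sin 19.4°/885 = 0.8914, θ = 63.05°; offset = 5.9·tan 63.05° = 11.604 m.
Σ offsets = 29.418 m.

29 m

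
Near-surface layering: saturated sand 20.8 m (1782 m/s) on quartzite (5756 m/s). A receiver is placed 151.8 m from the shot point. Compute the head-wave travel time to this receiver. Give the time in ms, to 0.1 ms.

θ_c = arcsin(V₁/V₂) = arcsin(1782/5756) = 18.03°, cos θ_c = 0.9509.
Intercept time tᵢ = 2h cos θ_c / V₁ = 2·20.8·0.9509/1782 = 0.02220 s.
t = x/V₂ + tᵢ = 151.8/5756 + 0.02220 = 0.04857 s.

48.6 ms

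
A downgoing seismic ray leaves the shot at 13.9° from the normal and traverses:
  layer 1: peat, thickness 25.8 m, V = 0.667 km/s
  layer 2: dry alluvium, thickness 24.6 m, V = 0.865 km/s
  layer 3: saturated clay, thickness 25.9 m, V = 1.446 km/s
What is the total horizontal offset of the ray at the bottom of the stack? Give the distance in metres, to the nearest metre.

p = sin θ₁/V₁ = sin 13.9°/0.667 = 3.6016e-01 s/km is conserved through the stack.
Layer 1: θ = 13.90°; offset = 25.8·tan 13.90° = 6.385 m.
Layer 2: sin θ = p·0.865 = 0.3115 → θ = 18.15°; offset = 24.6·tan 18.15° = 8.065 m.
Layer 3: sin θ = p·1.446 = 0.5208 → θ = 31.39°; offset = 25.9·tan 31.39° = 15.800 m.
Summing the layer offsets gives 30.251 m.

30 m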